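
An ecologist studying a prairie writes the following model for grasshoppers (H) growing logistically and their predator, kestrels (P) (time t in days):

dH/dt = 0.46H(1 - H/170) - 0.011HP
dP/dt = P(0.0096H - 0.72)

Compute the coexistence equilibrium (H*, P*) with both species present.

H* ≈ 75, P* ≈ 23.4

From dP/dt = 0 with P > 0: 0.0096H* = 0.72, so H* = 75.
Substitute into dH/dt = 0: 0.46(1 - 75/170) = 0.011P*.
The bracket is 0.559, giving P* = 0.257/0.011 = 23.4.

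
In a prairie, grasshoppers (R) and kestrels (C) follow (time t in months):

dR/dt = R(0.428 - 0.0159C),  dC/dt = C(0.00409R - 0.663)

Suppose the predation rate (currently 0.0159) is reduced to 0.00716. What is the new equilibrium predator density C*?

At the interior fixed point, setting dR/dt = 0 with R > 0 fixes C* = (prey growth rate)/(RC coefficient) — independent of the other coefficients.
With the change, C* = 0.428/0.00716 = 59.8; it rises from 26.9.

C* ≈ 59.8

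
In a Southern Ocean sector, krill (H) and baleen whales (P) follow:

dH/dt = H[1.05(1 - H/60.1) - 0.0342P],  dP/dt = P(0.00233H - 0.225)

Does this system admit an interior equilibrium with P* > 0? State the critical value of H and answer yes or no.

The predator equation gives dP/dt > 0 only when H > 0.225/0.00233 = 96.6.
Without the predator, H → K = 60.1. Since 60.1 < 96.6, the predator cannot invade.

Threshold H = 96.6; K < 96.6, so no, the predator goes extinct.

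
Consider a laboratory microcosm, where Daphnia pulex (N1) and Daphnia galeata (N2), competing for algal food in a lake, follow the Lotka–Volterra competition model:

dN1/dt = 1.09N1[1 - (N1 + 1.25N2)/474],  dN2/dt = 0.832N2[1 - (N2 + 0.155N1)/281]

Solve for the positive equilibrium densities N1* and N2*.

Setting both brackets to zero gives the nullclines N1 + 1.25N2 = 474 and 0.155N1 + N2 = 281.
Substituting N2 = 281 - 0.155N1 into the first: N1(1 - 1.25·0.155) = 474 - 1.25·281.
So N1* = 123/0.806 = 152, and then N2* = 281 - 0.155·152 = 257.

N1* ≈ 152, N2* ≈ 257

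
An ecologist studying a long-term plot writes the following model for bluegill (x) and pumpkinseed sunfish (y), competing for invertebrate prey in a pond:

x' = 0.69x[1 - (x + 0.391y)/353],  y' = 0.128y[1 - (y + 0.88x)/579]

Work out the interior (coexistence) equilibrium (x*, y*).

Setting both brackets to zero gives the nullclines x + 0.391y = 353 and 0.88x + y = 579.
Substituting y = 579 - 0.88x into the first: x(1 - 0.391·0.88) = 353 - 0.391·579.
So x* = 127/0.656 = 193, and then y* = 579 - 0.88·193 = 409.

x* ≈ 193, y* ≈ 409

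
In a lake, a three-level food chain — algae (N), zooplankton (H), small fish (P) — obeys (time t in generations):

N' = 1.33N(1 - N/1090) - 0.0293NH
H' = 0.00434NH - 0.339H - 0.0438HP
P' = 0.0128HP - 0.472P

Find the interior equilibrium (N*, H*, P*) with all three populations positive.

N* ≈ 205, H* ≈ 36.9, P* ≈ 12.5

From dP/dt = 0: 0.0128H* = 0.472, so H* = 36.9.
From dN/dt = 0: 1.33(1 - N*/1090) = 0.0293·36.9, giving N* = 1090·(1 - 0.812) = 205.
From dH/dt = 0: 0.00434·205 - 0.339 = 0.0438P*, so P* = 0.549/0.0438 = 12.5.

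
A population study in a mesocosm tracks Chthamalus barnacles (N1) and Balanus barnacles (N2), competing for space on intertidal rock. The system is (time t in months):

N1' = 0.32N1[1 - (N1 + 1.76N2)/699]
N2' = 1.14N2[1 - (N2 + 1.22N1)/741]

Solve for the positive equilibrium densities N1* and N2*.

Setting both brackets to zero gives the nullclines N1 + 1.76N2 = 699 and 1.22N1 + N2 = 741.
Substituting N2 = 741 - 1.22N1 into the first: N1(1 - 1.76·1.22) = 699 - 1.76·741.
So N1* = -605/-1.15 = 528, and then N2* = 741 - 1.22·528 = 97.4.

N1* ≈ 528, N2* ≈ 97.4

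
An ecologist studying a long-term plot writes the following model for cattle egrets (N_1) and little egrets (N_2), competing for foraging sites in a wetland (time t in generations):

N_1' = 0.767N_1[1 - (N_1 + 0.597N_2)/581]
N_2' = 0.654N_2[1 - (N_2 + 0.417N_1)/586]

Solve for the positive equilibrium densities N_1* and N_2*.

Setting both brackets to zero gives the nullclines N_1 + 0.597N_2 = 581 and 0.417N_1 + N_2 = 586.
Substituting N_2 = 586 - 0.417N_1 into the first: N_1(1 - 0.597·0.417) = 581 - 0.597·586.
So N_1* = 231/0.751 = 308, and then N_2* = 586 - 0.417·308 = 458.

N_1* ≈ 308, N_2* ≈ 458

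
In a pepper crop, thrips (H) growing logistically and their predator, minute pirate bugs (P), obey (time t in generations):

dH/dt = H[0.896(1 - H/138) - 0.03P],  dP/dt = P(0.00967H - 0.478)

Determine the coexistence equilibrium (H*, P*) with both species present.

H* ≈ 49.4, P* ≈ 19.2

From dP/dt = 0 with P > 0: 0.00967H* = 0.478, so H* = 49.4.
Substitute into dH/dt = 0: 0.896(1 - 49.4/138) = 0.03P*.
The bracket is 0.642, giving P* = 0.575/0.03 = 19.2.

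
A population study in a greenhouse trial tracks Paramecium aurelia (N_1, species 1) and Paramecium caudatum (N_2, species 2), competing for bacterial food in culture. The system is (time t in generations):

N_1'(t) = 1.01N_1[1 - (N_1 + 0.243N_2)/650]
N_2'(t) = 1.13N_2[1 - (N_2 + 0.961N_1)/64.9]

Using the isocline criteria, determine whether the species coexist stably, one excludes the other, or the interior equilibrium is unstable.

species 1 excludes species 2

Compare the nullcline intercepts: K1/α12 = 650/0.243 = 2670 > K2 = 64.9; K2/α21 = 64.9/0.961 = 67.5 < K1 = 650.
Since the inequalities point opposite ways, species 1 can invade but species 2 cannot.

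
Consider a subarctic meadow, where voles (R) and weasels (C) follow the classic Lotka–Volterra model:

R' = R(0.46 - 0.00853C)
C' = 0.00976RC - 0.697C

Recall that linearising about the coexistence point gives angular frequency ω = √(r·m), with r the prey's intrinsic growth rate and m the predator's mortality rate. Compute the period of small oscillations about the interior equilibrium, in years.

Here r = 0.46 and m = 0.697, so r·m = 0.321.
ω = √0.321 = 0.566 per year, hence T = 2π/ω ≈ 11.1 years.

T ≈ 11.1 years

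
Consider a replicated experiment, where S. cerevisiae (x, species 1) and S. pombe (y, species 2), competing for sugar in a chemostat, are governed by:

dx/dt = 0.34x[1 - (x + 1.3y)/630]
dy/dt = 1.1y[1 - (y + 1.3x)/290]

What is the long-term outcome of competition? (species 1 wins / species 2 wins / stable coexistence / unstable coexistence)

species 1 excludes species 2

Compare the nullcline intercepts: K1/α12 = 630/1.3 = 485 > K2 = 290; K2/α21 = 290/1.3 = 223 < K1 = 630.
Since the inequalities point opposite ways, species 1 can invade but species 2 cannot.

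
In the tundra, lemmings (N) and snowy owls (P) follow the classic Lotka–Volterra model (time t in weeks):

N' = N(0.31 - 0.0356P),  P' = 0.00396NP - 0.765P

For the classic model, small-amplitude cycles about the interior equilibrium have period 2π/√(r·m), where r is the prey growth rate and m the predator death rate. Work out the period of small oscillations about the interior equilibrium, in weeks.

T ≈ 12.9 weeks

Here r = 0.31 and m = 0.765, so r·m = 0.237.
ω = √0.237 = 0.487 per week, hence T = 2π/ω ≈ 12.9 weeks.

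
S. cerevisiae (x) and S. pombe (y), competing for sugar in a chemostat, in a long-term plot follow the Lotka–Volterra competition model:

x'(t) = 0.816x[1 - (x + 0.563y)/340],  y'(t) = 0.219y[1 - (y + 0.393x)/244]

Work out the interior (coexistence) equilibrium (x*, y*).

Setting both brackets to zero gives the nullclines x + 0.563y = 340 and 0.393x + y = 244.
Substituting y = 244 - 0.393x into the first: x(1 - 0.563·0.393) = 340 - 0.563·244.
So x* = 203/0.779 = 260, and then y* = 244 - 0.393·260 = 142.

x* ≈ 260, y* ≈ 142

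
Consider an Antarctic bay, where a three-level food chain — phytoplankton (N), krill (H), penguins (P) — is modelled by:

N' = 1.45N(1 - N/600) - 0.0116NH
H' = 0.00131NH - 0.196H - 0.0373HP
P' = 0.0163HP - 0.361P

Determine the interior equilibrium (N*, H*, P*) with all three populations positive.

N* ≈ 494, H* ≈ 22.1, P* ≈ 12.1

From dP/dt = 0: 0.0163H* = 0.361, so H* = 22.1.
From dN/dt = 0: 1.45(1 - N*/600) = 0.0116·22.1, giving N* = 600·(1 - 0.177) = 494.
From dH/dt = 0: 0.00131·494 - 0.196 = 0.0373P*, so P* = 0.451/0.0373 = 12.1.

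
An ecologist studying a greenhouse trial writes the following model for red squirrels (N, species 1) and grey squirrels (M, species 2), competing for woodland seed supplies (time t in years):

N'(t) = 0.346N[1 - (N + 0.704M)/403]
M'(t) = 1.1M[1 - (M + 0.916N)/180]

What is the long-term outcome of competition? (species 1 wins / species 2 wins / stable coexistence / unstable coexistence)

Compare the nullcline intercepts: K1/α12 = 403/0.704 = 572 > K2 = 180; K2/α21 = 180/0.916 = 197 < K1 = 403.
Since the inequalities point opposite ways, species 1 can invade but species 2 cannot.

species 1 excludes species 2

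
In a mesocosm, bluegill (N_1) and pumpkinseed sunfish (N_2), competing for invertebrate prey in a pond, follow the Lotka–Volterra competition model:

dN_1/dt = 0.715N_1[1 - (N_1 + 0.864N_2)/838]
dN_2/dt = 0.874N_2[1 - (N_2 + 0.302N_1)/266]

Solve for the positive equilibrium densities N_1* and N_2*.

N_1* ≈ 823, N_2* ≈ 17.5

Setting both brackets to zero gives the nullclines N_1 + 0.864N_2 = 838 and 0.302N_1 + N_2 = 266.
Substituting N_2 = 266 - 0.302N_1 into the first: N_1(1 - 0.864·0.302) = 838 - 0.864·266.
So N_1* = 608/0.739 = 823, and then N_2* = 266 - 0.302·823 = 17.5.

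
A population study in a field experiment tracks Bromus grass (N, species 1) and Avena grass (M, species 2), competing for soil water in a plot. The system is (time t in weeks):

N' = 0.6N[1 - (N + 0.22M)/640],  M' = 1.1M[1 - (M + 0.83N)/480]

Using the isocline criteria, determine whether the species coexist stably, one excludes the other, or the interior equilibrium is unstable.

species 1 excludes species 2

Compare the nullcline intercepts: K1/α12 = 640/0.22 = 2910 > K2 = 480; K2/α21 = 480/0.83 = 578 < K1 = 640.
Since the inequalities point opposite ways, species 1 can invade but species 2 cannot.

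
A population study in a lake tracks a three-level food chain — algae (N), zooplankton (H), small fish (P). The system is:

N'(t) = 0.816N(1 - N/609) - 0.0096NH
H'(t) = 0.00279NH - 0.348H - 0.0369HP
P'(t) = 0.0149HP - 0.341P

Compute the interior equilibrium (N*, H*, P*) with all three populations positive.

N* ≈ 445, H* ≈ 22.9, P* ≈ 24.2

From dP/dt = 0: 0.0149H* = 0.341, so H* = 22.9.
From dN/dt = 0: 0.816(1 - N*/609) = 0.0096·22.9, giving N* = 609·(1 - 0.269) = 445.
From dH/dt = 0: 0.00279·445 - 0.348 = 0.0369P*, so P* = 0.894/0.0369 = 24.2.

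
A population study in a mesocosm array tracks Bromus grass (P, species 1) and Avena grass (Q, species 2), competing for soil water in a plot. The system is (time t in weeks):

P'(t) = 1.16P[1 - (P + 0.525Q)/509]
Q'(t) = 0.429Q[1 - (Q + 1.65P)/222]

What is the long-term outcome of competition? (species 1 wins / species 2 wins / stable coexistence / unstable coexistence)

species 1 excludes species 2

Compare the nullcline intercepts: K1/α12 = 509/0.525 = 970 > K2 = 222; K2/α21 = 222/1.65 = 135 < K1 = 509.
Since the inequalities point opposite ways, species 1 can invade but species 2 cannot.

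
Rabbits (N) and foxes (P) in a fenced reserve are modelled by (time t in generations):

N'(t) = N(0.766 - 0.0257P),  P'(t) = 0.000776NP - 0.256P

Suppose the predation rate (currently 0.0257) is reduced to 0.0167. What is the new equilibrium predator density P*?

At the interior fixed point, setting dN/dt = 0 with N > 0 fixes P* = (prey growth rate)/(NP coefficient) — independent of the other coefficients.
With the change, P* = 0.766/0.0167 = 45.9; it rises from 29.8.

P* ≈ 45.9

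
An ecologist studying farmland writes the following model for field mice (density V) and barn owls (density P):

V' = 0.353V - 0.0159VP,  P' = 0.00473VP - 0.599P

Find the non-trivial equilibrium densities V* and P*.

Set dP/dt = 0 with P > 0: 0.00473V - 0.599 = 0, so V* = 0.599/0.00473 = 127.
Set dV/dt = 0 with V > 0: 0.353 - 0.0159P = 0, so P* = 0.353/0.0159 = 22.2.

V* ≈ 127, P* ≈ 22.2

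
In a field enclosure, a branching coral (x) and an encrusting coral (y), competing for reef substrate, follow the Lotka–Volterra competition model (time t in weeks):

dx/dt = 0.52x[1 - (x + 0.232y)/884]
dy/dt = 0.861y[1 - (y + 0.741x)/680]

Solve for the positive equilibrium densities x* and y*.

Setting both brackets to zero gives the nullclines x + 0.232y = 884 and 0.741x + y = 680.
Substituting y = 680 - 0.741x into the first: x(1 - 0.232·0.741) = 884 - 0.232·680.
So x* = 726/0.828 = 877, and then y* = 680 - 0.741·877 = 30.1.

x* ≈ 877, y* ≈ 30.1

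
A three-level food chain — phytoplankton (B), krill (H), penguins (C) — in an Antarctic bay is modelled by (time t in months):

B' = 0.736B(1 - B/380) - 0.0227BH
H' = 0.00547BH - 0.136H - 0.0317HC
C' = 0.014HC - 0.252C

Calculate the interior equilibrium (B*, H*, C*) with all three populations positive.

B* ≈ 169, H* ≈ 18, C* ≈ 24.9

From dC/dt = 0: 0.014H* = 0.252, so H* = 18.
From dB/dt = 0: 0.736(1 - B*/380) = 0.0227·18, giving B* = 380·(1 - 0.555) = 169.
From dH/dt = 0: 0.00547·169 - 0.136 = 0.0317C*, so C* = 0.789/0.0317 = 24.9.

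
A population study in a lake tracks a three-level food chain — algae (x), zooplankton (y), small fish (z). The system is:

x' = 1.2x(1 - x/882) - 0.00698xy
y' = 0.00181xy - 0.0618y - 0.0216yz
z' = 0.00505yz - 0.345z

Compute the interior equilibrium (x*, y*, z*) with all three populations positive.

x* ≈ 532, y* ≈ 68.3, z* ≈ 41.7

From dz/dt = 0: 0.00505y* = 0.345, so y* = 68.3.
From dx/dt = 0: 1.2(1 - x*/882) = 0.00698·68.3, giving x* = 882·(1 - 0.397) = 532.
From dy/dt = 0: 0.00181·532 - 0.0618 = 0.0216z*, so z* = 0.9/0.0216 = 41.7.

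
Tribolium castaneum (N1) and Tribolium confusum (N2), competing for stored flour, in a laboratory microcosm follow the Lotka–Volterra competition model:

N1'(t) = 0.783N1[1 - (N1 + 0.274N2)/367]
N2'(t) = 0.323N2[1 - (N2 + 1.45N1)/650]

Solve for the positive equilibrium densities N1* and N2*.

Setting both brackets to zero gives the nullclines N1 + 0.274N2 = 367 and 1.45N1 + N2 = 650.
Substituting N2 = 650 - 1.45N1 into the first: N1(1 - 0.274·1.45) = 367 - 0.274·650.
So N1* = 189/0.603 = 313, and then N2* = 650 - 1.45·313 = 196.

N1* ≈ 313, N2* ≈ 196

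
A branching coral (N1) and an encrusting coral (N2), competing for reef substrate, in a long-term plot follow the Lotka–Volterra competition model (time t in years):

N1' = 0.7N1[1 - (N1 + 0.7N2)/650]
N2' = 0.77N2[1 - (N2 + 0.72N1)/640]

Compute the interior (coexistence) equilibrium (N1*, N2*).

Setting both brackets to zero gives the nullclines N1 + 0.7N2 = 650 and 0.72N1 + N2 = 640.
Substituting N2 = 640 - 0.72N1 into the first: N1(1 - 0.7·0.72) = 650 - 0.7·640.
So N1* = 202/0.496 = 407, and then N2* = 640 - 0.72·407 = 347.

N1* ≈ 407, N2* ≈ 347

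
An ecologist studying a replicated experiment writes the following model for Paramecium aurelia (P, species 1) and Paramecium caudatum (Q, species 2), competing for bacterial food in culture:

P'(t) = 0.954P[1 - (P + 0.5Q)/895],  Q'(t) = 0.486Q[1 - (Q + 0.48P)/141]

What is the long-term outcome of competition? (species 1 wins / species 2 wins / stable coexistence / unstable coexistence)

species 1 excludes species 2

Compare the nullcline intercepts: K1/α12 = 895/0.5 = 1790 > K2 = 141; K2/α21 = 141/0.48 = 294 < K1 = 895.
Since the inequalities point opposite ways, species 1 can invade but species 2 cannot.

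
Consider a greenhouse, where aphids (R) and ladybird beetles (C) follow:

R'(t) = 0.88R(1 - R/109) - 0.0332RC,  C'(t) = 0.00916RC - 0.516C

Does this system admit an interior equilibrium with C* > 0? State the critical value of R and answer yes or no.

The predator equation gives dC/dt > 0 only when R > 0.516/0.00916 = 56.3.
Without the predator, R → K = 109. Since 109 > 56.3, the predator can invade and persist.

Threshold R = 56.3; K > 56.3, so yes, the predator persists.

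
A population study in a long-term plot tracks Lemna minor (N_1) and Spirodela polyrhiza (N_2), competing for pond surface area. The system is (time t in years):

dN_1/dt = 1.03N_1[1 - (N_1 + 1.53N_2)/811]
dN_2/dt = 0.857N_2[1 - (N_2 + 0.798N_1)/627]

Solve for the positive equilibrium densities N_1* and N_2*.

N_1* ≈ 671, N_2* ≈ 91.3

Setting both brackets to zero gives the nullclines N_1 + 1.53N_2 = 811 and 0.798N_1 + N_2 = 627.
Substituting N_2 = 627 - 0.798N_1 into the first: N_1(1 - 1.53·0.798) = 811 - 1.53·627.
So N_1* = -148/-0.221 = 671, and then N_2* = 627 - 0.798·671 = 91.3.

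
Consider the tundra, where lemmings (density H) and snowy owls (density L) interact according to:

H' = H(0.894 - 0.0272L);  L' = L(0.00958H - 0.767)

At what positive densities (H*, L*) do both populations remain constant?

H* ≈ 80.1, L* ≈ 32.9

Set dL/dt = 0 with L > 0: 0.00958H - 0.767 = 0, so H* = 0.767/0.00958 = 80.1.
Set dH/dt = 0 with H > 0: 0.894 - 0.0272L = 0, so L* = 0.894/0.0272 = 32.9.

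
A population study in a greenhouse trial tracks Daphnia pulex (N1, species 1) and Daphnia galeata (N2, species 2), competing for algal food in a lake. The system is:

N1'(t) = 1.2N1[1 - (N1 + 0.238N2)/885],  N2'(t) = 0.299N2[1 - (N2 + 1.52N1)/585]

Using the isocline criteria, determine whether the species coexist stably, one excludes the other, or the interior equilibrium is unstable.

Compare the nullcline intercepts: K1/α12 = 885/0.238 = 3720 > K2 = 585; K2/α21 = 585/1.52 = 385 < K1 = 885.
Since the inequalities point opposite ways, species 1 can invade but species 2 cannot.

species 1 excludes species 2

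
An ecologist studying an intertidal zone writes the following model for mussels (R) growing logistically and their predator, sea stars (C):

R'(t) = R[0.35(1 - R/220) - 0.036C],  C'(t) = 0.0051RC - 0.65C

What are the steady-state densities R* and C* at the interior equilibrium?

From dC/dt = 0 with C > 0: 0.0051R* = 0.65, so R* = 127.
Substitute into dR/dt = 0: 0.35(1 - 127/220) = 0.036C*.
The bracket is 0.421, giving C* = 0.147/0.036 = 4.09.

R* ≈ 127, C* ≈ 4.09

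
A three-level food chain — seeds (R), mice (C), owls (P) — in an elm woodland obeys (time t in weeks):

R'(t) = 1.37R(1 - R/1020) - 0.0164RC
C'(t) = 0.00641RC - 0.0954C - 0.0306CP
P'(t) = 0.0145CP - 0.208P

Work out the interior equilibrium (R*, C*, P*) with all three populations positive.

R* ≈ 845, C* ≈ 14.3, P* ≈ 174

From dP/dt = 0: 0.0145C* = 0.208, so C* = 14.3.
From dR/dt = 0: 1.37(1 - R*/1020) = 0.0164·14.3, giving R* = 1020·(1 - 0.172) = 845.
From dC/dt = 0: 0.00641·845 - 0.0954 = 0.0306P*, so P* = 5.32/0.0306 = 174.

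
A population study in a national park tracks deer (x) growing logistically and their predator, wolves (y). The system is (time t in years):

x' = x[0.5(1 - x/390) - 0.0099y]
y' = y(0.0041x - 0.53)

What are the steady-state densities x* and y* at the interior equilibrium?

From dy/dt = 0 with y > 0: 0.0041x* = 0.53, so x* = 129.
Substitute into dx/dt = 0: 0.5(1 - 129/390) = 0.0099y*.
The bracket is 0.669, giving y* = 0.334/0.0099 = 33.8.

x* ≈ 129, y* ≈ 33.8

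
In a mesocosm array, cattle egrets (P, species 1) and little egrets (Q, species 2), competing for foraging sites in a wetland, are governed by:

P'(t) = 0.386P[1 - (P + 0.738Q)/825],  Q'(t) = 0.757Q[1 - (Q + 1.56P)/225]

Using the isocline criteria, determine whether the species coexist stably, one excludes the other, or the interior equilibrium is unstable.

species 1 excludes species 2

Compare the nullcline intercepts: K1/α12 = 825/0.738 = 1120 > K2 = 225; K2/α21 = 225/1.56 = 144 < K1 = 825.
Since the inequalities point opposite ways, species 1 can invade but species 2 cannot.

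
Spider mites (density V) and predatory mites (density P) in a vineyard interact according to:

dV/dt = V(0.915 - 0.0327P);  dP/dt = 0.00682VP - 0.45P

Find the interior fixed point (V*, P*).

Set dP/dt = 0 with P > 0: 0.00682V - 0.45 = 0, so V* = 0.45/0.00682 = 66.
Set dV/dt = 0 with V > 0: 0.915 - 0.0327P = 0, so P* = 0.915/0.0327 = 28.

V* ≈ 66, P* ≈ 28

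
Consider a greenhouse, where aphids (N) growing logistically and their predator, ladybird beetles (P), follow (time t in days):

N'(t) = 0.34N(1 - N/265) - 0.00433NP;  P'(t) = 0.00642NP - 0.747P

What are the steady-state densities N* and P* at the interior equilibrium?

N* ≈ 116, P* ≈ 44

From dP/dt = 0 with P > 0: 0.00642N* = 0.747, so N* = 116.
Substitute into dN/dt = 0: 0.34(1 - 116/265) = 0.00433P*.
The bracket is 0.561, giving P* = 0.191/0.00433 = 44.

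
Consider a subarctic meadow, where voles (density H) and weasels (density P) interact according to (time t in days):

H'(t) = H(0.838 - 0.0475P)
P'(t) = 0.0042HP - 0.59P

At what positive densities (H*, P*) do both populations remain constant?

H* ≈ 140, P* ≈ 17.6

Set dP/dt = 0 with P > 0: 0.0042H - 0.59 = 0, so H* = 0.59/0.0042 = 140.
Set dH/dt = 0 with H > 0: 0.838 - 0.0475P = 0, so P* = 0.838/0.0475 = 17.6.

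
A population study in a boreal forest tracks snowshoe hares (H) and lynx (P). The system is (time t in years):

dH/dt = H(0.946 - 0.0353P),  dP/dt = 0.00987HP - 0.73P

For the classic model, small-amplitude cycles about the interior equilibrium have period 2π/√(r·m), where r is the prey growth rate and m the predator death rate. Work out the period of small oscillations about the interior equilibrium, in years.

Here r = 0.946 and m = 0.73, so r·m = 0.691.
ω = √0.691 = 0.831 per year, hence T = 2π/ω ≈ 7.56 years.

T ≈ 7.56 years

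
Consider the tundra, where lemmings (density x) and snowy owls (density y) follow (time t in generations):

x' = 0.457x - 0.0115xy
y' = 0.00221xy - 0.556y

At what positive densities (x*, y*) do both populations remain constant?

Set dy/dt = 0 with y > 0: 0.00221x - 0.556 = 0, so x* = 0.556/0.00221 = 252.
Set dx/dt = 0 with x > 0: 0.457 - 0.0115y = 0, so y* = 0.457/0.0115 = 39.7.

x* ≈ 252, y* ≈ 39.7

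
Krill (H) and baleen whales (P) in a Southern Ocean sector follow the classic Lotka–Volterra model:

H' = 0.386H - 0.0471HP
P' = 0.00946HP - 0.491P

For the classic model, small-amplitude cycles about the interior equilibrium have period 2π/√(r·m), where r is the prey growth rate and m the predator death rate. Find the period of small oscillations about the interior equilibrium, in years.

Here r = 0.386 and m = 0.491, so r·m = 0.19.
ω = √0.19 = 0.435 per year, hence T = 2π/ω ≈ 14.4 years.

T ≈ 14.4 years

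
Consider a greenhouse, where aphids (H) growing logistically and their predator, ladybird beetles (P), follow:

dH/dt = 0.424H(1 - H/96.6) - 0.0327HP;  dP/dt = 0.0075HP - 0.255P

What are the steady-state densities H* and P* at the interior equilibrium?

From dP/dt = 0 with P > 0: 0.0075H* = 0.255, so H* = 34.
Substitute into dH/dt = 0: 0.424(1 - 34/96.6) = 0.0327P*.
The bracket is 0.648, giving P* = 0.275/0.0327 = 8.4.

H* ≈ 34, P* ≈ 8.4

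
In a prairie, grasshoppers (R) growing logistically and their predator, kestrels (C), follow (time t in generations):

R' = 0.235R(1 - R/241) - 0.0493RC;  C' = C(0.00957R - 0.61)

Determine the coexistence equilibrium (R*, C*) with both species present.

From dC/dt = 0 with C > 0: 0.00957R* = 0.61, so R* = 63.7.
Substitute into dR/dt = 0: 0.235(1 - 63.7/241) = 0.0493C*.
The bracket is 0.736, giving C* = 0.173/0.0493 = 3.51.

R* ≈ 63.7, C* ≈ 3.51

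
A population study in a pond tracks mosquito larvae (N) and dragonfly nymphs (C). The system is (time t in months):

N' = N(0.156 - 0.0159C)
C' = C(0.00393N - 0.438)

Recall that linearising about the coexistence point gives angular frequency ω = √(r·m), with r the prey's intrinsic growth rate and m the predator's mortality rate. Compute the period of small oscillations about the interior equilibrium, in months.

Here r = 0.156 and m = 0.438, so r·m = 0.0683.
ω = √0.0683 = 0.261 per month, hence T = 2π/ω ≈ 24 months.

T ≈ 24 months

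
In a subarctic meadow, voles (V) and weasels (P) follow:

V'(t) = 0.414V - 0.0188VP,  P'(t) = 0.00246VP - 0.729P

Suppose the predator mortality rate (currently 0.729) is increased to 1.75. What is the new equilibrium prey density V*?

At the interior fixed point, setting dP/dt = 0 with P > 0 fixes V* = (predator death rate)/(VP coefficient) — independent of the other coefficients.
With the change, V* = 1.75/0.00246 = 711; it rises from 296.

V* ≈ 711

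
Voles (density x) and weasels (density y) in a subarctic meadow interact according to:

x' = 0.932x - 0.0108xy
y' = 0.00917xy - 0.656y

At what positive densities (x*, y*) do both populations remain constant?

Set dy/dt = 0 with y > 0: 0.00917x - 0.656 = 0, so x* = 0.656/0.00917 = 71.5.
Set dx/dt = 0 with x > 0: 0.932 - 0.0108y = 0, so y* = 0.932/0.0108 = 86.3.

x* ≈ 71.5, y* ≈ 86.3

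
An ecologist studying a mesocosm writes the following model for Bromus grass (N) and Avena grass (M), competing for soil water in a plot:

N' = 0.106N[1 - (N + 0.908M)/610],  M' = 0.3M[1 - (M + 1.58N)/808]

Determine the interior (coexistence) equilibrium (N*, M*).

N* ≈ 285, M* ≈ 358

Setting both brackets to zero gives the nullclines N + 0.908M = 610 and 1.58N + M = 808.
Substituting M = 808 - 1.58N into the first: N(1 - 0.908·1.58) = 610 - 0.908·808.
So N* = -124/-0.435 = 285, and then M* = 808 - 1.58·285 = 358.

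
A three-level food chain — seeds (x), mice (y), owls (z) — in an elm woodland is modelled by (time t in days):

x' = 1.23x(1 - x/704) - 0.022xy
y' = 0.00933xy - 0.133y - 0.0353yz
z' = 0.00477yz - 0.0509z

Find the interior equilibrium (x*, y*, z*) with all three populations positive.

x* ≈ 570, y* ≈ 10.7, z* ≈ 147

From dz/dt = 0: 0.00477y* = 0.0509, so y* = 10.7.
From dx/dt = 0: 1.23(1 - x*/704) = 0.022·10.7, giving x* = 704·(1 - 0.191) = 570.
From dy/dt = 0: 0.00933·570 - 0.133 = 0.0353z*, so z* = 5.18/0.0353 = 147.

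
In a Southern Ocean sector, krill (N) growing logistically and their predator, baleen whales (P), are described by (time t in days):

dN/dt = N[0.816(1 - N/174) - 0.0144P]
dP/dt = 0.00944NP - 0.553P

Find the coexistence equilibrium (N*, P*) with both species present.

From dP/dt = 0 with P > 0: 0.00944N* = 0.553, so N* = 58.6.
Substitute into dN/dt = 0: 0.816(1 - 58.6/174) = 0.0144P*.
The bracket is 0.663, giving P* = 0.541/0.0144 = 37.6.

N* ≈ 58.6, P* ≈ 37.6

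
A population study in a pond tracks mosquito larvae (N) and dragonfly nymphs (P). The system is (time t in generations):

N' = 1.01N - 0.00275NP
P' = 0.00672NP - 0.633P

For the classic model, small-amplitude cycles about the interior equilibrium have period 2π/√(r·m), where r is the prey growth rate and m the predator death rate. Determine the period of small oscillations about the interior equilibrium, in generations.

T ≈ 7.86 generations

Here r = 1.01 and m = 0.633, so r·m = 0.639.
ω = √0.639 = 0.8 per generation, hence T = 2π/ω ≈ 7.86 generations.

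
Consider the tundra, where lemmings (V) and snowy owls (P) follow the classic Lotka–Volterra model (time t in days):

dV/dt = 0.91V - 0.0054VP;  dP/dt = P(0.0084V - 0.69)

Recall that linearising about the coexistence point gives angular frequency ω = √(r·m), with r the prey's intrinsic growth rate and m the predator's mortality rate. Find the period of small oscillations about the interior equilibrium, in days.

T ≈ 7.93 days

Here r = 0.91 and m = 0.69, so r·m = 0.628.
ω = √0.628 = 0.792 per day, hence T = 2π/ω ≈ 7.93 days.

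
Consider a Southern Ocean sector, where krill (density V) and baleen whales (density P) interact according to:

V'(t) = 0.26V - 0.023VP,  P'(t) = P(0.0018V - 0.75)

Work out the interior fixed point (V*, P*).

V* ≈ 417, P* ≈ 11.3

Set dP/dt = 0 with P > 0: 0.0018V - 0.75 = 0, so V* = 0.75/0.0018 = 417.
Set dV/dt = 0 with V > 0: 0.26 - 0.023P = 0, so P* = 0.26/0.023 = 11.3.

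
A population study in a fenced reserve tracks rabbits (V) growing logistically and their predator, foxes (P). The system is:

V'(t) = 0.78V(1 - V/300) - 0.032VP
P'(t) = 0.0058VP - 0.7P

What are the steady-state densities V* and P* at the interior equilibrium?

From dP/dt = 0 with P > 0: 0.0058V* = 0.7, so V* = 121.
Substitute into dV/dt = 0: 0.78(1 - 121/300) = 0.032P*.
The bracket is 0.598, giving P* = 0.466/0.032 = 14.6.

V* ≈ 121, P* ≈ 14.6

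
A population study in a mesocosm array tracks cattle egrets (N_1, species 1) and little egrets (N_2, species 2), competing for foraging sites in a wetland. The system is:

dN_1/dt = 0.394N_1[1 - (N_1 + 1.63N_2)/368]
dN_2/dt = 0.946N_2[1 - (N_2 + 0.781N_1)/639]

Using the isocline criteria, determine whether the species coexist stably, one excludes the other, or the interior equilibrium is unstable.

species 2 excludes species 1

Compare the nullcline intercepts: K1/α12 = 368/1.63 = 226 < K2 = 639; K2/α21 = 639/0.781 = 818 > K1 = 368.
Since the inequalities point opposite ways, species 2 can invade but species 1 cannot.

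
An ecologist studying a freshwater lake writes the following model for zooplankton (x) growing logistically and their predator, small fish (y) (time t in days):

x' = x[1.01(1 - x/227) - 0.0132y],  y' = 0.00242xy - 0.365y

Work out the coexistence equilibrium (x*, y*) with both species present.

From dy/dt = 0 with y > 0: 0.00242x* = 0.365, so x* = 151.
Substitute into dx/dt = 0: 1.01(1 - 151/227) = 0.0132y*.
The bracket is 0.336, giving y* = 0.339/0.0132 = 25.7.

x* ≈ 151, y* ≈ 25.7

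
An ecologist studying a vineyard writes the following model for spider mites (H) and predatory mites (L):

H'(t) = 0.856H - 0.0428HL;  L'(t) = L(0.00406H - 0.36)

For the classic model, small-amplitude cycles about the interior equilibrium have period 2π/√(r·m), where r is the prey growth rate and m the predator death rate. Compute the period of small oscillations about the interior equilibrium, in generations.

Here r = 0.856 and m = 0.36, so r·m = 0.308.
ω = √0.308 = 0.555 per generation, hence T = 2π/ω ≈ 11.3 generations.

T ≈ 11.3 generations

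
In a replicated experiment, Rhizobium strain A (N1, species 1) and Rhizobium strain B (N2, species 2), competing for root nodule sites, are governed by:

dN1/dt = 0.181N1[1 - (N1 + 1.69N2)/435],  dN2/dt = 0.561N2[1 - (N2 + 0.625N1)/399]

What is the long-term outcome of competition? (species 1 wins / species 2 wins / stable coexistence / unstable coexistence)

species 2 excludes species 1

Compare the nullcline intercepts: K1/α12 = 435/1.69 = 257 < K2 = 399; K2/α21 = 399/0.625 = 638 > K1 = 435.
Since the inequalities point opposite ways, species 2 can invade but species 1 cannot.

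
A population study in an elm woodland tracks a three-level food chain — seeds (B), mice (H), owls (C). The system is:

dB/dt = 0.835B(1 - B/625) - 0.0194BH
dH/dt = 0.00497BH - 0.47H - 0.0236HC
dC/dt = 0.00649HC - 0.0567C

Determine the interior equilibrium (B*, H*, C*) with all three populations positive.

From dC/dt = 0: 0.00649H* = 0.0567, so H* = 8.74.
From dB/dt = 0: 0.835(1 - B*/625) = 0.0194·8.74, giving B* = 625·(1 - 0.203) = 498.
From dH/dt = 0: 0.00497·498 - 0.47 = 0.0236C*, so C* = 2.01/0.0236 = 85.

B* ≈ 498, H* ≈ 8.74, C* ≈ 85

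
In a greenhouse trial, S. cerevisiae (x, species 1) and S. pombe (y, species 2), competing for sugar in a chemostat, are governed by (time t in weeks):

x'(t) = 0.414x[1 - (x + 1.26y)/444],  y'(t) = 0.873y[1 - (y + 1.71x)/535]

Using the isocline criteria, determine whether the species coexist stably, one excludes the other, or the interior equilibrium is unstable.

unstable coexistence (outcome depends on initial conditions)

Compare the nullcline intercepts: K1/α12 = 444/1.26 = 352 < K2 = 535; K2/α21 = 535/1.71 = 313 < K1 = 444.
Since both are reversed, neither can invade when rare; the interior point is a saddle.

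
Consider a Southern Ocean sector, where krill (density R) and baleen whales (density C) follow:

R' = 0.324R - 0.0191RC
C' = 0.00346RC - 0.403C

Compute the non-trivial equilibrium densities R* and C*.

R* ≈ 116, C* ≈ 17

Set dC/dt = 0 with C > 0: 0.00346R - 0.403 = 0, so R* = 0.403/0.00346 = 116.
Set dR/dt = 0 with R > 0: 0.324 - 0.0191C = 0, so C* = 0.324/0.0191 = 17.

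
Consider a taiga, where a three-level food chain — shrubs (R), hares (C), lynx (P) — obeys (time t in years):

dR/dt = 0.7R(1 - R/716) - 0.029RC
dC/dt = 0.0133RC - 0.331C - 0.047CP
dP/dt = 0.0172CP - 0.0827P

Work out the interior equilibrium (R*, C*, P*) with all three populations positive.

R* ≈ 573, C* ≈ 4.81, P* ≈ 155

From dP/dt = 0: 0.0172C* = 0.0827, so C* = 4.81.
From dR/dt = 0: 0.7(1 - R*/716) = 0.029·4.81, giving R* = 716·(1 - 0.199) = 573.
From dC/dt = 0: 0.0133·573 - 0.331 = 0.047P*, so P* = 7.29/0.047 = 155.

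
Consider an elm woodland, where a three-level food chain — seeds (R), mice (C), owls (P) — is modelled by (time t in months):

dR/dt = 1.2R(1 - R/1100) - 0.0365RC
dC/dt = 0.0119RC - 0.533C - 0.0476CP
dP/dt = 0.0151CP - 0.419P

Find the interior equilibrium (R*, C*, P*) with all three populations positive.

R* ≈ 172, C* ≈ 27.7, P* ≈ 31.7

From dP/dt = 0: 0.0151C* = 0.419, so C* = 27.7.
From dR/dt = 0: 1.2(1 - R*/1100) = 0.0365·27.7, giving R* = 1100·(1 - 0.844) = 172.
From dC/dt = 0: 0.0119·172 - 0.533 = 0.0476P*, so P* = 1.51/0.0476 = 31.7.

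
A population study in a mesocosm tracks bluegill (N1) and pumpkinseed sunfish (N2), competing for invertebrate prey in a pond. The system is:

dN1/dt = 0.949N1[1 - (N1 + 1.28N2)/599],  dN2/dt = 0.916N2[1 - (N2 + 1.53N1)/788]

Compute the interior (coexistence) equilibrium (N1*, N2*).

Setting both brackets to zero gives the nullclines N1 + 1.28N2 = 599 and 1.53N1 + N2 = 788.
Substituting N2 = 788 - 1.53N1 into the first: N1(1 - 1.28·1.53) = 599 - 1.28·788.
So N1* = -410/-0.958 = 427, and then N2* = 788 - 1.53·427 = 134.

N1* ≈ 427, N2* ≈ 134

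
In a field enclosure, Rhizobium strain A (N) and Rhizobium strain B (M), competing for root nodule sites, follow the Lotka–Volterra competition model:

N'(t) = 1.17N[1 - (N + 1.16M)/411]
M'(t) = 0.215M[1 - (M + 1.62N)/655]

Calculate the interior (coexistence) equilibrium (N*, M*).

Setting both brackets to zero gives the nullclines N + 1.16M = 411 and 1.62N + M = 655.
Substituting M = 655 - 1.62N into the first: N(1 - 1.16·1.62) = 411 - 1.16·655.
So N* = -349/-0.879 = 397, and then M* = 655 - 1.62·397 = 12.3.

N* ≈ 397, M* ≈ 12.3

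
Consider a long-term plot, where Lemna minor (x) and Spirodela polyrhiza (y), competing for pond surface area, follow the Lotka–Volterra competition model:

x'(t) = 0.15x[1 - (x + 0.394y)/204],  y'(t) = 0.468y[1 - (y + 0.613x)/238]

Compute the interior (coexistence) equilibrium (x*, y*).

Setting both brackets to zero gives the nullclines x + 0.394y = 204 and 0.613x + y = 238.
Substituting y = 238 - 0.613x into the first: x(1 - 0.394·0.613) = 204 - 0.394·238.
So x* = 110/0.758 = 145, and then y* = 238 - 0.613·145 = 149.

x* ≈ 145, y* ≈ 149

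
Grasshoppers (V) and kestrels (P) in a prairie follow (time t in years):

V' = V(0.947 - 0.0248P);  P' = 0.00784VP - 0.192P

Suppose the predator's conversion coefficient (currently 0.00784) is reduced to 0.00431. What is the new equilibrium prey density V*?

V* ≈ 44.5

At the interior fixed point, setting dP/dt = 0 with P > 0 fixes V* = (predator death rate)/(VP coefficient) — independent of the other coefficients.
With the change, V* = 0.192/0.00431 = 44.5; it rises from 24.5.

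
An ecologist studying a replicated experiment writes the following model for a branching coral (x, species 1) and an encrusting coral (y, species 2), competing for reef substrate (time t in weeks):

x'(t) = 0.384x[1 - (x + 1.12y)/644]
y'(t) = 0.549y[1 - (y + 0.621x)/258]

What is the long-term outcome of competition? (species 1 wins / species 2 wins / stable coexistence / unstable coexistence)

Compare the nullcline intercepts: K1/α12 = 644/1.12 = 575 > K2 = 258; K2/α21 = 258/0.621 = 415 < K1 = 644.
Since the inequalities point opposite ways, species 1 can invade but species 2 cannot.

species 1 excludes species 2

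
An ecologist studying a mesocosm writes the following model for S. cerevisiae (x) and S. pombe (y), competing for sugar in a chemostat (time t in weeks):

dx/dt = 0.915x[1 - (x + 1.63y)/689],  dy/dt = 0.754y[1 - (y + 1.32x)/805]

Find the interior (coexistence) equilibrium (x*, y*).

Setting both brackets to zero gives the nullclines x + 1.63y = 689 and 1.32x + y = 805.
Substituting y = 805 - 1.32x into the first: x(1 - 1.63·1.32) = 689 - 1.63·805.
So x* = -623/-1.15 = 541, and then y* = 805 - 1.32·541 = 90.7.

x* ≈ 541, y* ≈ 90.7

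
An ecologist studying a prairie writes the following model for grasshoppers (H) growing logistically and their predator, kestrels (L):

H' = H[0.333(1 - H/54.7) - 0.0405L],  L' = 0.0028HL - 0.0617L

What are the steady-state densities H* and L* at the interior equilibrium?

H* ≈ 22, L* ≈ 4.91

From dL/dt = 0 with L > 0: 0.0028H* = 0.0617, so H* = 22.
Substitute into dH/dt = 0: 0.333(1 - 22/54.7) = 0.0405L*.
The bracket is 0.597, giving L* = 0.199/0.0405 = 4.91.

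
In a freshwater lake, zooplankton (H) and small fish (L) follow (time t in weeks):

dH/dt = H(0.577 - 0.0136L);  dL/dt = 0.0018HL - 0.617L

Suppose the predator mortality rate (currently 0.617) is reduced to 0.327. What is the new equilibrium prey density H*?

At the interior fixed point, setting dL/dt = 0 with L > 0 fixes H* = (predator death rate)/(HL coefficient) — independent of the other coefficients.
With the change, H* = 0.327/0.0018 = 182; it falls from 343.

H* ≈ 182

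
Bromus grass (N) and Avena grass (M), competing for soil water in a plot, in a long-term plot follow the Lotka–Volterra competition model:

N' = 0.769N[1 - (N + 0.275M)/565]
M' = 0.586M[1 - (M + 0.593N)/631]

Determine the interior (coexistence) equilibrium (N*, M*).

N* ≈ 468, M* ≈ 354

Setting both brackets to zero gives the nullclines N + 0.275M = 565 and 0.593N + M = 631.
Substituting M = 631 - 0.593N into the first: N(1 - 0.275·0.593) = 565 - 0.275·631.
So N* = 391/0.837 = 468, and then M* = 631 - 0.593·468 = 354.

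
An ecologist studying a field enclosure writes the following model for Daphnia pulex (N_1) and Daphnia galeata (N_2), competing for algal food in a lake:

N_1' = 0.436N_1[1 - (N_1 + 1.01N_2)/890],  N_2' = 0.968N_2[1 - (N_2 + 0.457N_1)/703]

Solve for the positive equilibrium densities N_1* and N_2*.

Setting both brackets to zero gives the nullclines N_1 + 1.01N_2 = 890 and 0.457N_1 + N_2 = 703.
Substituting N_2 = 703 - 0.457N_1 into the first: N_1(1 - 1.01·0.457) = 890 - 1.01·703.
So N_1* = 180/0.538 = 334, and then N_2* = 703 - 0.457·334 = 550.

N_1* ≈ 334, N_2* ≈ 550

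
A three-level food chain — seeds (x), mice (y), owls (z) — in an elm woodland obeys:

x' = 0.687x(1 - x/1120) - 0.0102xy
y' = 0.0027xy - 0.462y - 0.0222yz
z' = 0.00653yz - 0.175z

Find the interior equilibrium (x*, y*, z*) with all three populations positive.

From dz/dt = 0: 0.00653y* = 0.175, so y* = 26.8.
From dx/dt = 0: 0.687(1 - x*/1120) = 0.0102·26.8, giving x* = 1120·(1 - 0.398) = 674.
From dy/dt = 0: 0.0027·674 - 0.462 = 0.0222z*, so z* = 1.36/0.0222 = 61.2.

x* ≈ 674, y* ≈ 26.8, z* ≈ 61.2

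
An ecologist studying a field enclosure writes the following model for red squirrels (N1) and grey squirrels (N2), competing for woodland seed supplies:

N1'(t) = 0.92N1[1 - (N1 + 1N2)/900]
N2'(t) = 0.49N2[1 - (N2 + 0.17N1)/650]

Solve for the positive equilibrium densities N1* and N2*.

N1* ≈ 301, N2* ≈ 599

Setting both brackets to zero gives the nullclines N1 + 1N2 = 900 and 0.17N1 + N2 = 650.
Substituting N2 = 650 - 0.17N1 into the first: N1(1 - 1·0.17) = 900 - 1·650.
So N1* = 250/0.83 = 301, and then N2* = 650 - 0.17·301 = 599.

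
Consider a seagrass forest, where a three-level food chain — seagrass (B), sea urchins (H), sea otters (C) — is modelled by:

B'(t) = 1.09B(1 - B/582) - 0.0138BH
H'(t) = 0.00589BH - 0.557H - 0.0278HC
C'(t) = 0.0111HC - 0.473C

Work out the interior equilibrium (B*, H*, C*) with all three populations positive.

B* ≈ 268, H* ≈ 42.6, C* ≈ 36.7

From dC/dt = 0: 0.0111H* = 0.473, so H* = 42.6.
From dB/dt = 0: 1.09(1 - B*/582) = 0.0138·42.6, giving B* = 582·(1 - 0.539) = 268.
From dH/dt = 0: 0.00589·268 - 0.557 = 0.0278C*, so C* = 1.02/0.0278 = 36.7.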